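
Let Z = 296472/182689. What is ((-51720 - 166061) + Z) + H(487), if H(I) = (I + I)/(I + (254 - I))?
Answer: -5052719903356/23201503 ≈ -2.1778e+5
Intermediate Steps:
Z = 296472/182689 (Z = 296472*(1/182689) = 296472/182689 ≈ 1.6228)
H(I) = I/127 (H(I) = (2*I)/254 = (2*I)*(1/254) = I/127)
((-51720 - 166061) + Z) + H(487) = ((-51720 - 166061) + 296472/182689) + (1/127)*487 = (-217781 + 296472/182689) + 487/127 = -39785896637/182689 + 487/127 = -5052719903356/23201503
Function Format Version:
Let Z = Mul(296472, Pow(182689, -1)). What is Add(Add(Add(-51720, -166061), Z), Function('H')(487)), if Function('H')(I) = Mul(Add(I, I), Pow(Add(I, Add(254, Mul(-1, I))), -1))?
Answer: Rational(-5052719903356, 23201503) ≈ -2.1778e+5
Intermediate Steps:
Z = Rational(296472, 182689) (Z = Mul(296472, Rational(1, 182689)) = Rational(296472, 182689) ≈ 1.6228)
Function('H')(I) = Mul(Rational(1, 127), I) (Function('H')(I) = Mul(Mul(2, I), Pow(254, -1)) = Mul(Mul(2, I), Rational(1, 254)) = Mul(Rational(1, 127), I))
Add(Add(Add(-51720, -166061), Z), Function('H')(487)) = Add(Add(Add(-51720, -166061), Rational(296472, 182689)), Mul(Rational(1, 127), 487)) = Add(Add(-217781, Rational(296472, 182689)), Rational(487, 127)) = Add(Rational(-39785896637, 182689), Rational(487, 127)) = Rational(-5052719903356, 23201503)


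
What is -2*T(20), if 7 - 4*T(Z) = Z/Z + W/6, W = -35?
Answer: -71/12 ≈ -5.9167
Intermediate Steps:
T(Z) = 71/24 (T(Z) = 7/4 - (Z/Z - 35/6)/4 = 7/4 - (1 - 35*1/6)/4 = 7/4 - (1 - 35/6)/4 = 7/4 - 1/4*(-29/6) = 7/4 + 29/24 = 71/24)
-2*T(20) = -2*71/24 = -71/12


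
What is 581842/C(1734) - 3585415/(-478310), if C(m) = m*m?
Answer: 16262895457/2114943327 ≈ 7.6895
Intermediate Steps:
C(m) = m²
581842/C(1734) - 3585415/(-478310) = 581842/(1734²) - 3585415/(-478310) = 581842/3006756 - 3585415*(-1/478310) = 581842*(1/3006756) + 717083/95662 = 17113/88434 + 717083/95662 = 16262895457/2114943327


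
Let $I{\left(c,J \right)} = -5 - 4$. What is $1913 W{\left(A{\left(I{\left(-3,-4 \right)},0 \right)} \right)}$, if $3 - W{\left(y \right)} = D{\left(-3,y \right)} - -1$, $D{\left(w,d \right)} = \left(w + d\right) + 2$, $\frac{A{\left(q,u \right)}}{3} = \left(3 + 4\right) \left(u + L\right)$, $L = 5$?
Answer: $-195126$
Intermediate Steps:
$I{\left(c,J \right)} = -9$
$A{\left(q,u \right)} = 105 + 21 u$ ($A{\left(q,u \right)} = 3 \left(3 + 4\right) \left(u + 5\right) = 3 \cdot 7 \left(5 + u\right) = 3 \left(35 + 7 u\right) = 105 + 21 u$)
$D{\left(w,d \right)} = 2 + d + w$ ($D{\left(w,d \right)} = \left(d + w\right) + 2 = 2 + d + w$)
$W{\left(y \right)} = 3 - y$ ($W{\left(y \right)} = 3 - \left(\left(2 + y - 3\right) - -1\right) = 3 - \left(\left(-1 + y\right) + 1\right) = 3 - y$)
$1913 W{\left(A{\left(I{\left(-3,-4 \right)},0 \right)} \right)} = 1913 \left(3 - \left(105 + 21 \cdot 0\right)\right) = 1913 \left(3 - \left(105 + 0\right)\right) = 1913 \left(3 - 105\right) = 1913 \left(-102\right) = -195126$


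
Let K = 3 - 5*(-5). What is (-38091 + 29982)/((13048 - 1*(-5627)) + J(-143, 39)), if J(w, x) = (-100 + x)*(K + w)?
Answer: -8109/25690 ≈ -0.31565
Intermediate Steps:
K = 28 (K = 3 + 25 = 28)
J(w, x) = (-100 + x)*(28 + w)
(-38091 + 29982)/((13048 - 1*(-5627)) + J(-143, 39)) = (-38091 + 29982)/((13048 - 1*(-5627)) + (-2800 - 100*(-143) + 28*39 - 143*39)) = -8109/((13048 + 5627) + (-2800 + 14300 + 1092 - 5577)) = -8109/(18675 + 7015) = -8109/25690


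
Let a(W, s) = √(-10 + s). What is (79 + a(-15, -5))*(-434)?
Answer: -34286 - 434*I*√15 ≈ -34286.0 - 1680.9*I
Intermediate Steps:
(79 + a(-15, -5))*(-434) = (79 + √(-10 - 5))*(-434) = (79 + √(-15))*(-434) = (79 + I*√15)*(-434) = -34286 - 434*I*√15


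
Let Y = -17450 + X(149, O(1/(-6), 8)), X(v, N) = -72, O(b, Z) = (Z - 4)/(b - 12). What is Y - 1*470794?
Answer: -488316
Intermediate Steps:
O(b, Z) = (-4 + Z)/(-12 + b)
Y = -17522 (Y = -17450 - 72 = -17522)
Y - 1*470794 = -17522 - 1*470794 = -17522 - 470794 = -488316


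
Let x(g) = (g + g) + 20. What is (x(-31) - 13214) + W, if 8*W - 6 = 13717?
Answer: -92325/8 ≈ -11541.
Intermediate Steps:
x(g) = 20 + 2*g (x(g) = 2*g + 20 = 20 + 2*g)
W = 13723/8 (W = ¾ + (⅛)*13717 = ¾ + 13717/8 = 13723/8 ≈ 1715.4)
(x(-31) - 13214) + W = ((20 + 2*(-31)) - 13214) + 13723/8 = ((20 - 62) - 13214) + 13723/8 = (-42 - 13214) + 13723/8 = -13256 + 13723/8 = -92325/8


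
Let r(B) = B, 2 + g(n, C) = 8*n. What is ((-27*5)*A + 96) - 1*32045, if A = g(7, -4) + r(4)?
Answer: -39779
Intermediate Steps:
g(n, C) = -2 + 8*n
A = 58 (A = (-2 + 8*7) + 4 = (-2 + 56) + 4 = 54 + 4 = 58)
((-27*5)*A + 96) - 1*32045 = (-27*5*58 + 96) - 1*32045 = (-135*58 + 96) - 32045 = (-7830 + 96) - 32045 = -7734 - 32045 = -39779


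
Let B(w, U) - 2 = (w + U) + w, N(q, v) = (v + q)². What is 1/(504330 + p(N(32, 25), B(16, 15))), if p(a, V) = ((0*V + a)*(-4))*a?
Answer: -1/41719674 ≈ -2.3970e-8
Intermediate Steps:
N(q, v) = (q + v)²
B(w, U) = 2 + U + 2*w (B(w, U) = 2 + ((w + U) + w) = 2 + ((U + w) + w) = 2 + (U + 2*w) = 2 + U + 2*w)
p(a, V) = -4*a² (p(a, V) = ((0 + a)*(-4))*a = (a*(-4))*a = (-4*a)*a = -4*a²)
1/(504330 + p(N(32, 25), B(16, 15))) = 1/(504330 - 4*(32 + 25)⁴) = 1/(504330 - 4*(57²)²) = 1/(504330 - 4*3249²) = 1/(504330 - 4*10556001) = 1/(504330 - 42224004) = 1/(-41719674) = -1/41719674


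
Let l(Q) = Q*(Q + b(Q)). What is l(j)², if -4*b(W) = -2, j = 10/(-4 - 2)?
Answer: 1225/324 ≈ 3.7809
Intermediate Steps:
j = -5/3 (j = 10/(-6) = 10*(-⅙) = -5/3 ≈ -1.6667)
b(W) = ½ (b(W) = -¼*(-2) = ½)
l(Q) = Q*(½ + Q) (l(Q) = Q*(Q + ½) = Q*(½ + Q))
l(j)² = (-5*(½ - 5/3)/3)² = (-5/3*(-7/6))² = (35/18)² = 1225/324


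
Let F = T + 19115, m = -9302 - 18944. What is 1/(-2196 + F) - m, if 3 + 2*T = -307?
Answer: 473515945/16764 ≈ 28246.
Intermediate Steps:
m = -28246
T = -155 (T = -3/2 + (½)*(-307) = -3/2 - 307/2 = -155)
F = 18960 (F = -155 + 19115 = 18960)
1/(-2196 + F) - m = 1/(-2196 + 18960) - 1*(-28246) = 1/16764 + 28246 = 473515945/16764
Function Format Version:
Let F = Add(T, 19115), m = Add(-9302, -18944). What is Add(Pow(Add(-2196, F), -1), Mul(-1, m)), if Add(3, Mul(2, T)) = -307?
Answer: Rational(473515945, 16764) ≈ 28246.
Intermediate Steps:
m = -28246
T = -155 (T = Add(Rational(-3, 2), Mul(Rational(1, 2), -307)) = Add(Rational(-3, 2), Rational(-307, 2)) = -155)
F = 18960 (F = Add(-155, 19115) = 18960)
Add(Pow(Add(-2196, F), -1), Mul(-1, m)) = Add(Pow(Add(-2196, 18960), -1), Mul(-1, -28246)) = Add(Pow(16764, -1), 28246) = Add(Rational(1, 16764), 28246) = Rational(473515945, 16764)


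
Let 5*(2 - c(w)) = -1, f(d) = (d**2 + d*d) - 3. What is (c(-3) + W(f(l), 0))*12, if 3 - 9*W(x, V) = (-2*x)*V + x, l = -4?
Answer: -124/15 ≈ -8.2667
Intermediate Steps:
f(d) = -3 + 2*d**2 (f(d) = (d**2 + d**2) - 3 = 2*d**2 - 3 = -3 + 2*d**2)
c(w) = 11/5 (c(w) = 2 - 1/5*(-1) = 2 + 1/5 = 11/5)
W(x, V) = 1/3 - x/9 + 2*V*x/9 (W(x, V) = 1/3 - ((-2*x)*V + x)/9 = 1/3 - (-2*V*x + x)/9 = 1/3 - (x - 2*V*x)/9 = 1/3 + (-x/9 + 2*V*x/9) = 1/3 - x/9 + 2*V*x/9)
(c(-3) + W(f(l), 0))*12 = (11/5 + (1/3 - (-3 + 2*(-4)**2)/9 + (2/9)*0*(-3 + 2*(-4)**2)))*12 = (11/5 + (1/3 - (-3 + 2*16)/9 + (2/9)*0*(-3 + 2*16)))*12 = (11/5 + (1/3 - (-3 + 32)/9 + (2/9)*0*(-3 + 32)))*12 = (11/5 + (1/3 - 1/9*29 + (2/9)*0*29))*12 = (11/5 + (1/3 - 29/9 + 0))*12 = (11/5 - 26/9)*12 = -31/45*12 = -124/15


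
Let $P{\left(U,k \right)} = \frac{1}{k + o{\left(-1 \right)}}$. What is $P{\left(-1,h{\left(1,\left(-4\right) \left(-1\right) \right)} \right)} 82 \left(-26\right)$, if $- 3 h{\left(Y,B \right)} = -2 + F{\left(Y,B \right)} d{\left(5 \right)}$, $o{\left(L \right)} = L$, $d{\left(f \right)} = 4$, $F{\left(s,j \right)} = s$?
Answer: $\frac{6396}{5} \approx 1279.2$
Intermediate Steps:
$h{\left(Y,B \right)} = \frac{2}{3} - \frac{4 Y}{3}$ ($h{\left(Y,B \right)} = - \frac{-2 + Y 4}{3} = - \frac{-2 + 4 Y}{3} = \frac{2}{3} - \frac{4 Y}{3}$)
$P{\left(U,k \right)} = \frac{1}{-1 + k}$ ($P{\left(U,k \right)} = \frac{1}{k - 1} = \frac{1}{-1 + k}$)
$P{\left(-1,h{\left(1,\left(-4\right) \left(-1\right) \right)} \right)} 82 \left(-26\right) = \frac{82 \left(-26\right)}{-1 + \left(\frac{2}{3} - \frac{4}{3}\right)} = \frac{1}{-1 + \left(\frac{2}{3} - \frac{4}{3}\right)} \left(-2132\right) = \frac{1}{-1 - \frac{2}{3}} \left(-2132\right) = \frac{1}{- \frac{5}{3}} \left(-2132\right) = \left(- \frac{3}{5}\right) \left(-2132\right) = \frac{6396}{5}$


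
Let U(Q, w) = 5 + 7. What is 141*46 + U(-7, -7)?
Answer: 6498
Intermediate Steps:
U(Q, w) = 12
141*46 + U(-7, -7) = 141*46 + 12 = 6486 + 12 = 6498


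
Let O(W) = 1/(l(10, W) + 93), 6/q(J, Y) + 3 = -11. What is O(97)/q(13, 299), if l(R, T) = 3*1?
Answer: -7/288 ≈ -0.024306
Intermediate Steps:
l(R, T) = 3
q(J, Y) = -3/7 (q(J, Y) = 6/(-3 - 11) = 6/(-14) = 6*(-1/14) = -3/7)
O(W) = 1/96 (O(W) = 1/(3 + 93) = 1/96)
O(97)/q(13, 299) = 1/(96*(-3/7)) = (1/96)*(-7/3) = -7/288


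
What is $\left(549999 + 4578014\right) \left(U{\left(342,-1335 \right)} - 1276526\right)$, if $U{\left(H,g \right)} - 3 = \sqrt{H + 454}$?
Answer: $-6546026538799 + 10256026 \sqrt{199} \approx -6.5459 \cdot 10^{12}$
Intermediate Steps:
$U{\left(H,g \right)} = 3 + \sqrt{454 + H}$ ($U{\left(H,g \right)} = 3 + \sqrt{H + 454} = 3 + \sqrt{454 + H}$)
$\left(549999 + 4578014\right) \left(U{\left(342,-1335 \right)} - 1276526\right) = \left(549999 + 4578014\right) \left(\left(3 + \sqrt{454 + 342}\right) - 1276526\right) = 5128013 \left(\left(3 + \sqrt{796}\right) - 1276526\right) = 5128013 \left(\left(3 + 2 \sqrt{199}\right) - 1276526\right) = 5128013 \left(-1276523 + 2 \sqrt{199}\right) = -6546026538799 + 10256026 \sqrt{199}$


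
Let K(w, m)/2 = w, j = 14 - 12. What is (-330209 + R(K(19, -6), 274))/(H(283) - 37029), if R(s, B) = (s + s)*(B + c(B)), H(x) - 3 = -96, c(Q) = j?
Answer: 309233/37122 ≈ 8.3302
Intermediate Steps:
j = 2
c(Q) = 2
H(x) = -93 (H(x) = 3 - 96 = -93)
K(w, m) = 2*w
R(s, B) = 2*s*(2 + B) (R(s, B) = (s + s)*(B + 2) = (2*s)*(2 + B) = 2*s*(2 + B))
(-330209 + R(K(19, -6), 274))/(H(283) - 37029) = (-330209 + 2*(2*19)*(2 + 274))/(-93 - 37029) = (-330209 + 2*38*276)/(-37122) = (-330209 + 20976)*(-1/37122) = -309233*(-1/37122) = 309233/37122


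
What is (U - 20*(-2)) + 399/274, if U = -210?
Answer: -46181/274 ≈ -168.54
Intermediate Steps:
(U - 20*(-2)) + 399/274 = (-210 - 20*(-2)) + 399/274 = (-210 - 1*(-40)) + 399*(1/274) = (-210 + 40) + 399/274 = -170 + 399/274 = -46181/274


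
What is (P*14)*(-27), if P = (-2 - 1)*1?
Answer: 1134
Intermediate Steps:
P = -3 (P = -3*1 = -3)
(P*14)*(-27) = -3*14*(-27) = -42*(-27) = 1134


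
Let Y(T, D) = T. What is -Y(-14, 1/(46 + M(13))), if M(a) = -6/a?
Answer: 14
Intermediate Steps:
-Y(-14, 1/(46 + M(13))) = -1*(-14) = 14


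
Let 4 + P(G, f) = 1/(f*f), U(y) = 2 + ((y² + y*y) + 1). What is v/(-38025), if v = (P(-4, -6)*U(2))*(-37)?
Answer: -4477/105300 ≈ -0.042517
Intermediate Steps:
U(y) = 3 + 2*y² (U(y) = 2 + ((y² + y²) + 1) = 2 + (2*y² + 1) = 2 + (1 + 2*y²) = 3 + 2*y²)
P(G, f) = -4 + f⁻² (P(G, f) = -4 + 1/(f*f) = -4 + 1/(f²) = -4 + f⁻²)
v = 58201/36 (v = ((-4 + (-6)⁻²)*(3 + 2*2²))*(-37) = ((-4 + 1/36)*(3 + 2*4))*(-37) = -143*(3 + 8)/36*(-37) = -143/36*11*(-37) = -1573/36*(-37) = 58201/36 ≈ 1616.7)
v/(-38025) = (58201/36)/(-38025) = (58201/36)*(-1/38025) = -4477/105300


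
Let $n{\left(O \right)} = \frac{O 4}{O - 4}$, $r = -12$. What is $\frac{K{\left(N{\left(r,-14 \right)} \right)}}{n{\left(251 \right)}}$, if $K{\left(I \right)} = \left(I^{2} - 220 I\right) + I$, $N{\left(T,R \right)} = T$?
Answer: $\frac{171171}{251} \approx 681.96$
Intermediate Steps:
$n{\left(O \right)} = \frac{4 O}{-4 + O}$
$K{\left(I \right)} = I^{2} - 219 I$
$\frac{K{\left(N{\left(r,-14 \right)} \right)}}{n{\left(251 \right)}} = \frac{\left(-12\right) \left(-219 - 12\right)}{4 \cdot 251 \frac{1}{-4 + 251}} = \frac{\left(-12\right) \left(-231\right)}{4 \cdot 251 \cdot \frac{1}{247}} = \frac{2772}{4 \cdot 251 \cdot \frac{1}{247}} = \frac{2772}{\frac{1004}{247}} = 2772 \cdot \frac{247}{1004} = \frac{171171}{251}$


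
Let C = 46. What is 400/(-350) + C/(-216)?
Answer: -1025/756 ≈ -1.3558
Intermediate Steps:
400/(-350) + C/(-216) = 400/(-350) + 46/(-216) = 400*(-1/350) + 46*(-1/216) = -8/7 - 23/108 = -1025/756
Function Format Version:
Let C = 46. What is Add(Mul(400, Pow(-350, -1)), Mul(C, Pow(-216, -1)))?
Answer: Rational(-1025, 756) ≈ -1.3558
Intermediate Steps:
Add(Mul(400, Pow(-350, -1)), Mul(C, Pow(-216, -1))) = Add(Mul(400, Pow(-350, -1)), Mul(46, Pow(-216, -1))) = Add(Mul(400, Rational(-1, 350)), Mul(46, Rational(-1, 216))) = Add(Rational(-8, 7), Rational(-23, 108)) = Rational(-1025, 756)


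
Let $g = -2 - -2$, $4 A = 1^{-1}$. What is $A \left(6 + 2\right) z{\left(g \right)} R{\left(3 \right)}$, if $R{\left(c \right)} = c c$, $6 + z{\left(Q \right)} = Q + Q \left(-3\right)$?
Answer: $-108$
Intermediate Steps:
$A = \frac{1}{4}$ ($A = \frac{1}{4 \cdot 1} = \frac{1}{4} \cdot 1 = \frac{1}{4} \approx 0.25$)
$g = 0$ ($g = -2 + 2 = 0$)
$z{\left(Q \right)} = -6 - 2 Q$ ($z{\left(Q \right)} = -6 + \left(Q + Q \left(-3\right)\right) = -6 + \left(Q - 3 Q\right) = -6 - 2 Q$)
$R{\left(c \right)} = c^{2}$
$A \left(6 + 2\right) z{\left(g \right)} R{\left(3 \right)} = \frac{6 + 2}{4} \left(-6 - 0\right) 3^{2} = \frac{1}{4} \cdot 8 \left(-6 + 0\right) 9 = 2 \left(-6\right) 9 = \left(-12\right) 9 = -108$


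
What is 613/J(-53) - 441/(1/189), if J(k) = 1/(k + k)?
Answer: -148327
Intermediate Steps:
J(k) = 1/(2*k)
613/J(-53) - 441/(1/189) = 613/(((½)/(-53))) - 441/(1/189) = 613/(((½)*(-1/53))) - 441/1/189 = 613/(-1/106) - 441*189 = 613*(-106) - 83349 = -64978 - 83349 = -148327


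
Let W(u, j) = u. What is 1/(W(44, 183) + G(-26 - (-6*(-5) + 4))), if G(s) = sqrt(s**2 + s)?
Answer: -11/401 + sqrt(885)/802 ≈ 0.0096620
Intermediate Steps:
G(s) = sqrt(s + s**2)
1/(W(44, 183) + G(-26 - (-6*(-5) + 4))) = 1/(44 + sqrt((-26 - (-6*(-5) + 4))*(1 + (-26 - (-6*(-5) + 4))))) = 1/(44 + sqrt((-26 - (30 + 4))*(1 + (-26 - (30 + 4))))) = 1/(44 + sqrt((-26 - 1*34)*(1 + (-26 - 1*34)))) = 1/(44 + sqrt((-26 - 34)*(1 + (-26 - 34)))) = 1/(44 + sqrt(-60*(1 - 60))) = 1/(44 + sqrt(-60*(-59))) = 1/(44 + sqrt(3540)) = 1/(44 + 2*sqrt(885))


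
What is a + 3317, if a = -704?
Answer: 2613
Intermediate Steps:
a + 3317 = -704 + 3317 = 2613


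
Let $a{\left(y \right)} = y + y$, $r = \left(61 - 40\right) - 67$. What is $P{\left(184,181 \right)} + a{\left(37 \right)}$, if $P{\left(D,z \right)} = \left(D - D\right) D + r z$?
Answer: $-8252$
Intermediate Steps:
$r = -46$ ($r = 21 - 67 = -46$)
$P{\left(D,z \right)} = - 46 z$ ($P{\left(D,z \right)} = \left(D - D\right) D - 46 z = 0 D - 46 z = 0 - 46 z = - 46 z$)
$a{\left(y \right)} = 2 y$
$P{\left(184,181 \right)} + a{\left(37 \right)} = \left(-46\right) 181 + 2 \cdot 37 = -8326 + 74 = -8252$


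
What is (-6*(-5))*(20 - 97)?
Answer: -2310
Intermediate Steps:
(-6*(-5))*(20 - 97) = 30*(-77) = -2310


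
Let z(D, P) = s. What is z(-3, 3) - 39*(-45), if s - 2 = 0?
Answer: 1757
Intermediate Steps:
s = 2 (s = 2 + 0 = 2)
z(D, P) = 2
z(-3, 3) - 39*(-45) = 2 - 39*(-45) = 2 + 1755 = 1757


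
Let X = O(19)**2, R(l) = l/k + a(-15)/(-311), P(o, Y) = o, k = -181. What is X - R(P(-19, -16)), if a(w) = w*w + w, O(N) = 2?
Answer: 257265/56291 ≈ 4.5703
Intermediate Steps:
a(w) = w + w**2 (a(w) = w**2 + w = w + w**2)
R(l) = -210/311 - l/181 (R(l) = l/(-181) - 15*(1 - 15)/(-311) = l*(-1/181) - 15*(-14)*(-1/311) = -l/181 + 210*(-1/311) = -l/181 - 210/311 = -210/311 - l/181)
X = 4 (X = 2**2 = 4)
X - R(P(-19, -16)) = 4 - (-210/311 - 1/181*(-19)) = 4 - (-210/311 + 19/181) = 4 - 1*(-32101/56291) = 4 + 32101/56291 = 257265/56291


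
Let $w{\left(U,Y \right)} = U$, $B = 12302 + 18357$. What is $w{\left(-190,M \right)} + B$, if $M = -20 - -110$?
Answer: $30469$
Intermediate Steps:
$B = 30659$
$M = 90$ ($M = -20 + 110 = 90$)
$w{\left(-190,M \right)} + B = -190 + 30659 = 30469$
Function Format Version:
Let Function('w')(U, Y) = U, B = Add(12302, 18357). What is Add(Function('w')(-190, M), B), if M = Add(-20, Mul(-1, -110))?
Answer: 30469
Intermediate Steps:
B = 30659
M = 90 (M = Add(-20, 110) = 90)
Add(Function('w')(-190, M), B) = Add(-190, 30659) = 30469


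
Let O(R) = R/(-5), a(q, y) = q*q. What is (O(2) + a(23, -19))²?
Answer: 6985449/25 ≈ 2.7942e+5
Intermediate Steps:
a(q, y) = q²
O(R) = -R/5 (O(R) = R*(-⅕) = -R/5)
(O(2) + a(23, -19))² = (-⅕*2 + 23²)² = (-⅖ + 529)² = (2643/5)² = 6985449/25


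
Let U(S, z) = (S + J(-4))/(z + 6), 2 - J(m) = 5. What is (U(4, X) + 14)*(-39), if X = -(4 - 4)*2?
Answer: -1105/2 ≈ -552.50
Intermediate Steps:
J(m) = -3 (J(m) = 2 - 1*5 = 2 - 5 = -3)
X = 0 (X = -1*0*2 = 0*2 = 0)
U(S, z) = (-3 + S)/(6 + z) (U(S, z) = (S - 3)/(z + 6) = (-3 + S)/(6 + z))
(U(4, X) + 14)*(-39) = ((-3 + 4)/(6 + 0) + 14)*(-39) = (1/6 + 14)*(-39) = ((⅙)*1 + 14)*(-39) = (⅙ + 14)*(-39) = (85/6)*(-39) = -1105/2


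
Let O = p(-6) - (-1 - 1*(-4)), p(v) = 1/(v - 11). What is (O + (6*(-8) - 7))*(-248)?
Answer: 244776/17 ≈ 14399.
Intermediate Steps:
p(v) = 1/(-11 + v)
O = -52/17 (O = 1/(-11 - 6) - (-1 - 1*(-4)) = 1/(-17) - (-1 + 4) = -1/17 - 1*3 = -1/17 - 3 = -52/17 ≈ -3.0588)
(O + (6*(-8) - 7))*(-248) = (-52/17 + (6*(-8) - 7))*(-248) = (-52/17 + (-48 - 7))*(-248) = (-52/17 - 55)*(-248) = -987/17*(-248) = 244776/17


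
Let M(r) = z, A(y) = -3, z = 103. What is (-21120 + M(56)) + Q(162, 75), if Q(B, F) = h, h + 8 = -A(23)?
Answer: -21022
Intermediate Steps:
h = -5 (h = -8 - 1*(-3) = -8 + 3 = -5)
M(r) = 103
Q(B, F) = -5
(-21120 + M(56)) + Q(162, 75) = (-21120 + 103) - 5 = -21017 - 5 = -21022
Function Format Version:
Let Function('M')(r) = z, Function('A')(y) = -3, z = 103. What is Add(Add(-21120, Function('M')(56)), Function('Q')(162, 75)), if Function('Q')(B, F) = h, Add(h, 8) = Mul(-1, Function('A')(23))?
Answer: -21022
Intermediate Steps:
h = -5 (h = Add(-8, Mul(-1, -3)) = Add(-8, 3) = -5)
Function('M')(r) = 103
Function('Q')(B, F) = -5
Add(Add(-21120, Function('M')(56)), Function('Q')(162, 75)) = Add(Add(-21120, 103), -5) = Add(-21017, -5) = -21022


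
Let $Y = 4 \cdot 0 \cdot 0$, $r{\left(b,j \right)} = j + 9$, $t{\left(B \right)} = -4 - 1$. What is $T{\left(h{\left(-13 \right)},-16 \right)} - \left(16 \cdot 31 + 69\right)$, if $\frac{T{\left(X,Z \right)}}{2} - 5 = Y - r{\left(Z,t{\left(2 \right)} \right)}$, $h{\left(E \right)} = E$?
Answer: $-563$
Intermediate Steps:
$t{\left(B \right)} = -5$ ($t{\left(B \right)} = -4 - 1 = -5$)
$r{\left(b,j \right)} = 9 + j$
$Y = 0$ ($Y = 0 \cdot 0 = 0$)
$T{\left(X,Z \right)} = 2$ ($T{\left(X,Z \right)} = 10 + 2 \left(0 - \left(9 - 5\right)\right) = 10 + 2 \left(0 - 4\right) = 10 + 2 \left(-4\right) = 10 - 8 = 2$)
$T{\left(h{\left(-13 \right)},-16 \right)} - \left(16 \cdot 31 + 69\right) = 2 - \left(16 \cdot 31 + 69\right) = 2 - \left(496 + 69\right) = 2 - 565 = -563$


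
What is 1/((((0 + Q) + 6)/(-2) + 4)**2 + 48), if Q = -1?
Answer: 4/201 ≈ 0.019901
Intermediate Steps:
1/((((0 + Q) + 6)/(-2) + 4)**2 + 48) = 1/((((0 - 1) + 6)/(-2) + 4)**2 + 48) = 1/(((-1 + 6)*(-1/2) + 4)**2 + 48) = 1/((5*(-1/2) + 4)**2 + 48) = 1/((-5/2 + 4)**2 + 48) = 1/((3/2)**2 + 48) = 1/(9/4 + 48) = 1/(201/4) = (4/201)*1 = 4/201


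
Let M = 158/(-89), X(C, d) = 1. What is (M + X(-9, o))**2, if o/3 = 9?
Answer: 4761/7921 ≈ 0.60106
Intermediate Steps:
o = 27 (o = 3*9 = 27)
M = -158/89 (M = 158*(-1/89) = -158/89 ≈ -1.7753)
(M + X(-9, o))**2 = (-158/89 + 1)**2 = (-69/89)**2 = 4761/7921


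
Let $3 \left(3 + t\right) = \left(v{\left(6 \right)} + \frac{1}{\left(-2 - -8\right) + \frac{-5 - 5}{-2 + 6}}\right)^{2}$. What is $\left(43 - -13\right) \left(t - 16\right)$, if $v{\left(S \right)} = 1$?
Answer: $- \frac{7232}{7} \approx -1033.1$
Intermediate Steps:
$t = - \frac{120}{49}$ ($t = -3 + \frac{\left(1 + \frac{1}{\left(-2 - -8\right) + \frac{-5 - 5}{-2 + 6}}\right)^{2}}{3} = -3 + \frac{\left(1 + \frac{1}{\left(-2 + 8\right) - \frac{10}{4}}\right)^{2}}{3} = -3 + \frac{\left(1 + \frac{1}{6 - \frac{5}{2}}\right)^{2}}{3} = -3 + \frac{\left(1 + \frac{1}{\frac{7}{2}}\right)^{2}}{3} = -3 + \frac{\left(1 + \frac{2}{7}\right)^{2}}{3} = -3 + \frac{\left(\frac{9}{7}\right)^{2}}{3} = -3 + \frac{1}{3} \cdot \frac{81}{49} = -3 + \frac{27}{49} = - \frac{120}{49} \approx -2.449$)
$\left(43 - -13\right) \left(t - 16\right) = \left(43 - -13\right) \left(- \frac{120}{49} - 16\right) = \left(43 + 13\right) \left(- \frac{904}{49}\right) = 56 \left(- \frac{904}{49}\right) = - \frac{7232}{7}$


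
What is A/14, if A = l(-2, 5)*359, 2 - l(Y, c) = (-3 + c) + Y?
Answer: 359/7 ≈ 51.286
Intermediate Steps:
l(Y, c) = 5 - Y - c (l(Y, c) = 2 - ((-3 + c) + Y) = 2 - (-3 + Y + c) = 2 + (3 - Y - c) = 5 - Y - c)
A = 718 (A = (5 - 1*(-2) - 1*5)*359 = (5 + 2 - 5)*359 = 2*359 = 718)
A/14 = 718/14 = 718*(1/14) = 359/7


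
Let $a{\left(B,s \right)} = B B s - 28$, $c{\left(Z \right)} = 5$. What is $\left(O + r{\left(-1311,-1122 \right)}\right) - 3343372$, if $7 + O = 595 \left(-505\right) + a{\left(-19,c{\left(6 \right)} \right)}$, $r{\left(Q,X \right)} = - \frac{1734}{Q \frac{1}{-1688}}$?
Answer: $- \frac{1592563313}{437} \approx -3.6443 \cdot 10^{6}$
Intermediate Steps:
$a{\left(B,s \right)} = -28 + s B^{2}$ ($a{\left(B,s \right)} = B^{2} s - 28 = s B^{2} - 28 = -28 + s B^{2}$)
$r{\left(Q,X \right)} = \frac{2926992}{Q}$ ($r{\left(Q,X \right)} = - \frac{1734}{Q \left(- \frac{1}{1688}\right)} = - \frac{1734}{\left(- \frac{1}{1688}\right) Q} = - 1734 \left(- \frac{1688}{Q}\right) = \frac{2926992}{Q}$)
$O = -298705$ ($O = -7 + \left(595 \left(-505\right) - \left(28 - 5 \left(-19\right)^{2}\right)\right) = -7 + \left(-300475 + \left(-28 + 5 \cdot 361\right)\right) = -7 + \left(-300475 + \left(-28 + 1805\right)\right) = -7 + \left(-300475 + 1777\right) = -7 - 298698 = -298705$)
$\left(O + r{\left(-1311,-1122 \right)}\right) - 3343372 = \left(-298705 + \frac{2926992}{-1311}\right) - 3343372 = \left(-298705 + 2926992 \left(- \frac{1}{1311}\right)\right) - 3343372 = \left(-298705 - \frac{975664}{437}\right) - 3343372 = - \frac{131509749}{437} - 3343372 = - \frac{1592563313}{437}$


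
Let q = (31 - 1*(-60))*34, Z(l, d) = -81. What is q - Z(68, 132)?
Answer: 3175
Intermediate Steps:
q = 3094 (q = (31 + 60)*34 = 91*34 = 3094)
q - Z(68, 132) = 3094 - 1*(-81) = 3094 + 81 = 3175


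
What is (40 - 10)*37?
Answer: 1110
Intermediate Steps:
(40 - 10)*37 = 30*37 = 1110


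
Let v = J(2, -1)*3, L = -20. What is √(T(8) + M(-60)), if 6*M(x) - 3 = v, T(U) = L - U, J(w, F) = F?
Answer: 2*I*√7 ≈ 5.2915*I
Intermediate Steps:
T(U) = -20 - U
v = -3 (v = -1*3 = -3)
M(x) = 0 (M(x) = ½ + (⅙)*(-3) = ½ - ½ = 0)
√(T(8) + M(-60)) = √((-20 - 1*8) + 0) = √((-20 - 8) + 0) = √(-28 + 0) = √(-28) = 2*I*√7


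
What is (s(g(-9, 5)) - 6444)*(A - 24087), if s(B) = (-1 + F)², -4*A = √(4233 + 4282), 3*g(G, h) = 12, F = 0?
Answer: 155192541 + 6443*√8515/4 ≈ 1.5534e+8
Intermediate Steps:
g(G, h) = 4 (g(G, h) = (⅓)*12 = 4)
A = -√8515/4 (A = -√(4233 + 4282)/4 = -√8515/4 ≈ -23.069)
s(B) = 1 (s(B) = (-1 + 0)² = (-1)² = 1)
(s(g(-9, 5)) - 6444)*(A - 24087) = (1 - 6444)*(-√8515/4 - 24087) = -6443*(-24087 - √8515/4) = 155192541 + 6443*√8515/4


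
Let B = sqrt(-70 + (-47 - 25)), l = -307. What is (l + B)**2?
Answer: (307 - I*sqrt(142))**2 ≈ 94107.0 - 7316.7*I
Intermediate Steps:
B = I*sqrt(142) (B = sqrt(-70 - 72) = sqrt(-142) = I*sqrt(142) ≈ 11.916*I)
(l + B)**2 = (-307 + I*sqrt(142))**2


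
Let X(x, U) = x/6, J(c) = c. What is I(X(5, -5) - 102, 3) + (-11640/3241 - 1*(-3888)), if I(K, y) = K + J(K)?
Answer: 35800817/9723 ≈ 3682.1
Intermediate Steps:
X(x, U) = x/6 (X(x, U) = x*(1/6) = x/6)
I(K, y) = 2*K (I(K, y) = K + K = 2*K)
I(X(5, -5) - 102, 3) + (-11640/3241 - 1*(-3888)) = 2*((1/6)*5 - 102) + (-11640/3241 - 1*(-3888)) = 2*(5/6 - 102) + (-11640*1/3241 + 3888) = 2*(-607/6) + (-11640/3241 + 3888) = -607/3 + 12589368/3241 = 35800817/9723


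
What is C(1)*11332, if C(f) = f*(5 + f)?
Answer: 67992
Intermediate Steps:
C(1)*11332 = (1*(5 + 1))*11332 = (1*6)*11332 = 6*11332 = 67992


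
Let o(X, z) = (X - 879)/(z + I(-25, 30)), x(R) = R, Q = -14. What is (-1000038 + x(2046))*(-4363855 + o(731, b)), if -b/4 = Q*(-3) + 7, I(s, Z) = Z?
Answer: 4355091489384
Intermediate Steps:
b = -196 (b = -4*(-14*(-3) + 7) = -4*(42 + 7) = -4*49 = -196)
o(X, z) = (-879 + X)/(30 + z) (o(X, z) = (X - 879)/(z + 30) = (-879 + X)/(30 + z))
(-1000038 + x(2046))*(-4363855 + o(731, b)) = (-1000038 + 2046)*(-4363855 + (-879 + 731)/(30 - 196)) = -997992*(-4363855 - 148/(-166)) = -997992*(-4363855 - 1/166*(-148)) = -997992*(-4363855 + 74/83) = -997992*(-362199891/83) = 4355091489384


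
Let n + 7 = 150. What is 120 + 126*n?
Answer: 18138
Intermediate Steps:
n = 143 (n = -7 + 150 = 143)
120 + 126*n = 120 + 126*143 = 120 + 18018 = 18138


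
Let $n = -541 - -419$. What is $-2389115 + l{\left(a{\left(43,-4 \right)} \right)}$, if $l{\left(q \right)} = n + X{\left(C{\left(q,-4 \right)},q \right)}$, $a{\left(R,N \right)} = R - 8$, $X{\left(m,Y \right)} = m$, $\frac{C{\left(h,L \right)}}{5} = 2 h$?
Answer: $-2388887$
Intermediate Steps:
$C{\left(h,L \right)} = 10 h$ ($C{\left(h,L \right)} = 5 \cdot 2 h = 10 h$)
$a{\left(R,N \right)} = -8 + R$
$n = -122$ ($n = -541 + 419 = -122$)
$l{\left(q \right)} = -122 + 10 q$
$-2389115 + l{\left(a{\left(43,-4 \right)} \right)} = -2389115 - \left(122 - 10 \left(-8 + 43\right)\right) = -2389115 + \left(-122 + 10 \cdot 35\right) = -2389115 + \left(-122 + 350\right) = -2389115 + 228 = -2388887$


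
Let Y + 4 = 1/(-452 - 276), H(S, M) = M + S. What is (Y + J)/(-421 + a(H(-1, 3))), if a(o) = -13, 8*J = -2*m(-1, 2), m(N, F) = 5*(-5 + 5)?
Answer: 2913/315952 ≈ 0.0092198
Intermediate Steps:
m(N, F) = 0 (m(N, F) = 5*0 = 0)
J = 0 (J = (-2*0)/8 = (⅛)*0 = 0)
Y = -2913/728 (Y = -4 + 1/(-452 - 276) = -4 + 1/(-728) = -4 - 1/728 = -2913/728 ≈ -4.0014)
(Y + J)/(-421 + a(H(-1, 3))) = (-2913/728 + 0)/(-421 - 13) = -2913/728/(-434) = -2913/728*(-1/434) = 2913/315952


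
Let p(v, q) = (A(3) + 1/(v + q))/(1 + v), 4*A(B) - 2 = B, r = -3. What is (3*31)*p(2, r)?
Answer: 31/4 ≈ 7.7500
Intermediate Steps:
A(B) = ½ + B/4
p(v, q) = (5/4 + 1/(q + v))/(1 + v) (p(v, q) = ((½ + (¼)*3) + 1/(v + q))/(1 + v) = ((½ + ¾) + 1/(q + v))/(1 + v) = (5/4 + 1/(q + v))/(1 + v))
(3*31)*p(2, r) = (3*31)*((1 + (5/4)*(-3) + (5/4)*2)/(-3 + 2 + 2² - 3*2)) = 93*((1 - 15/4 + 5/2)/(-3 + 2 + 4 - 6)) = 93*(-¼/(-3)) = 93*(-⅓*(-¼)) = 93*(1/12) = 31/4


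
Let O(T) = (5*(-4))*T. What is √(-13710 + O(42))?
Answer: 5*I*√582 ≈ 120.62*I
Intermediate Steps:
O(T) = -20*T
√(-13710 + O(42)) = √(-13710 - 20*42) = √(-13710 - 840) = √(-14550) = 5*I*√582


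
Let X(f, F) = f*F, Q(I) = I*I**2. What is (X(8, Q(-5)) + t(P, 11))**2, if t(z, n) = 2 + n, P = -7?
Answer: 974169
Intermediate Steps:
Q(I) = I**3
X(f, F) = F*f
(X(8, Q(-5)) + t(P, 11))**2 = ((-5)**3*8 + (2 + 11))**2 = (-125*8 + 13)**2 = (-1000 + 13)**2 = (-987)**2 = 974169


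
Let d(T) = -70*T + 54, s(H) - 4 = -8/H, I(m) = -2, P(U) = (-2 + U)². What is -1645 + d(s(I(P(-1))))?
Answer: -2151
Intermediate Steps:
s(H) = 4 - 8/H
d(T) = 54 - 70*T
-1645 + d(s(I(P(-1)))) = -1645 + (54 - 70*(4 - 8/(-2))) = -1645 + (54 - 70*(4 - 8*(-½))) = -1645 + (54 - 70*(4 + 4)) = -1645 + (54 - 70*8) = -1645 + (54 - 560) = -1645 - 506 = -2151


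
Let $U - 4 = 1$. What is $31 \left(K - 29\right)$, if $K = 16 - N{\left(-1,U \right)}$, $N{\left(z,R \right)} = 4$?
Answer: $-527$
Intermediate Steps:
$U = 5$ ($U = 4 + 1 = 5$)
$K = 12$ ($K = 16 - 4 = 12$)
$31 \left(K - 29\right) = 31 \left(12 - 29\right) = 31 \left(-17\right) = -527$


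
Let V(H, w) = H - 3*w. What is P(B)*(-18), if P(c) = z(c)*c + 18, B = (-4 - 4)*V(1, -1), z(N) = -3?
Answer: -2052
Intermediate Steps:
B = -32 (B = (-4 - 4)*(1 - 3*(-1)) = -8*(1 + 3) = -8*4 = -32)
P(c) = 18 - 3*c (P(c) = -3*c + 18 = 18 - 3*c)
P(B)*(-18) = (18 - 3*(-32))*(-18) = (18 + 96)*(-18) = 114*(-18) = -2052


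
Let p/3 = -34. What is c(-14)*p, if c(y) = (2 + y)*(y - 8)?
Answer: -26928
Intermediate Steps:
p = -102 (p = 3*(-34) = -102)
c(y) = (-8 + y)*(2 + y) (c(y) = (2 + y)*(-8 + y) = (-8 + y)*(2 + y))
c(-14)*p = (-16 + (-14)² - 6*(-14))*(-102) = (-16 + 196 + 84)*(-102) = 264*(-102) = -26928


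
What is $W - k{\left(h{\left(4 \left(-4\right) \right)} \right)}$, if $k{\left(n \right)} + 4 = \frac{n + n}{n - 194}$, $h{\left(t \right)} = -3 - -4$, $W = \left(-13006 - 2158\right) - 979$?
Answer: $- \frac{3114825}{193} \approx -16139.0$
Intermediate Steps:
$W = -16143$ ($W = -15164 - 979 = -16143$)
$h{\left(t \right)} = 1$ ($h{\left(t \right)} = -3 + 4 = 1$)
$k{\left(n \right)} = -4 + \frac{2 n}{-194 + n}$ ($k{\left(n \right)} = -4 + \frac{n + n}{n - 194} = -4 + \frac{2 n}{-194 + n}$)
$W - k{\left(h{\left(4 \left(-4\right) \right)} \right)} = -16143 - \frac{2 \left(388 - 1\right)}{-194 + 1} = -16143 - \frac{2 \left(388 - 1\right)}{-193} = -16143 - 2 \left(- \frac{1}{193}\right) 387 = -16143 - - \frac{774}{193} = -16143 + \frac{774}{193} = - \frac{3114825}{193}$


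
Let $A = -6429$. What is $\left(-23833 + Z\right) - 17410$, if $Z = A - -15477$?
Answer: $-32195$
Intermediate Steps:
$Z = 9048$ ($Z = -6429 - -15477 = -6429 + 15477 = 9048$)
$\left(-23833 + Z\right) - 17410 = \left(-23833 + 9048\right) - 17410 = -14785 - 17410 = -32195$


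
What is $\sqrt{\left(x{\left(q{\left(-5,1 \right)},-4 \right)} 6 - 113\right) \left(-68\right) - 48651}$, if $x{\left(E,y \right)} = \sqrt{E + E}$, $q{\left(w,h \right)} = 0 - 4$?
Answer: $\sqrt{-40967 - 816 i \sqrt{2}} \approx 2.85 - 202.42 i$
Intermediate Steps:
$q{\left(w,h \right)} = -4$ ($q{\left(w,h \right)} = 0 - 4 = -4$)
$x{\left(E,y \right)} = \sqrt{2} \sqrt{E}$ ($x{\left(E,y \right)} = \sqrt{2 E} = \sqrt{2} \sqrt{E}$)
$\sqrt{\left(x{\left(q{\left(-5,1 \right)},-4 \right)} 6 - 113\right) \left(-68\right) - 48651} = \sqrt{\left(\sqrt{2} \sqrt{-4} \cdot 6 - 113\right) \left(-68\right) - 48651} = \sqrt{\left(\sqrt{2} \cdot 2 i 6 - 113\right) \left(-68\right) - 48651} = \sqrt{\left(2 i \sqrt{2} \cdot 6 - 113\right) \left(-68\right) - 48651} = \sqrt{\left(12 i \sqrt{2} - 113\right) \left(-68\right) - 48651} = \sqrt{\left(-113 + 12 i \sqrt{2}\right) \left(-68\right) - 48651} = \sqrt{\left(7684 - 816 i \sqrt{2}\right) - 48651} = \sqrt{-40967 - 816 i \sqrt{2}}$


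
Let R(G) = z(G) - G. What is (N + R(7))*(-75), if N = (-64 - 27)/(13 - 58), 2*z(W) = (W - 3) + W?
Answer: -235/6 ≈ -39.167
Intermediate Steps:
z(W) = -3/2 + W (z(W) = ((W - 3) + W)/2 = ((-3 + W) + W)/2 = (-3 + 2*W)/2 = -3/2 + W)
N = 91/45 (N = -91/(-45) = -91*(-1/45) = 91/45 ≈ 2.0222)
R(G) = -3/2 (R(G) = (-3/2 + G) - G = -3/2)
(N + R(7))*(-75) = (91/45 - 3/2)*(-75) = (47/90)*(-75) = -235/6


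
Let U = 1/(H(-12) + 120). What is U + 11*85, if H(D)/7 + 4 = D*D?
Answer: 1028501/1100 ≈ 935.00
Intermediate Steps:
H(D) = -28 + 7*D² (H(D) = -28 + 7*(D*D) = -28 + 7*D²)
U = 1/1100 (U = 1/((-28 + 7*(-12)²) + 120) = 1/((-28 + 7*144) + 120) = 1/((-28 + 1008) + 120) = 1/(980 + 120) = 1/1100 ≈ 0.00090909)
U + 11*85 = 1/1100 + 11*85 = 1/1100 + 935 = 1028501/1100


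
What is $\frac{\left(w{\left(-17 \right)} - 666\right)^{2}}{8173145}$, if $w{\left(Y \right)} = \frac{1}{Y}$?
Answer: $\frac{128210329}{2362038905} \approx 0.05428$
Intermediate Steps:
$\frac{\left(w{\left(-17 \right)} - 666\right)^{2}}{8173145} = \frac{\left(\frac{1}{-17} - 666\right)^{2}}{8173145} = \left(- \frac{1}{17} - 666\right)^{2} \cdot \frac{1}{8173145} = \left(- \frac{11323}{17}\right)^{2} \cdot \frac{1}{8173145} = \frac{128210329}{289} \cdot \frac{1}{8173145} = \frac{128210329}{2362038905}$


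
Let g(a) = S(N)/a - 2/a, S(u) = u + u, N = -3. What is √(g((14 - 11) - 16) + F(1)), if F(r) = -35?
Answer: I*√5811/13 ≈ 5.8638*I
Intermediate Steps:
S(u) = 2*u
g(a) = -8/a (g(a) = (2*(-3))/a - 2/a = -6/a - 2/a = -8/a)
√(g((14 - 11) - 16) + F(1)) = √(-8/((14 - 11) - 16) - 35) = √(-8/(3 - 16) - 35) = √(-8/(-13) - 35) = √(-8*(-1/13) - 35) = √(8/13 - 35) = √(-447/13) = I*√5811/13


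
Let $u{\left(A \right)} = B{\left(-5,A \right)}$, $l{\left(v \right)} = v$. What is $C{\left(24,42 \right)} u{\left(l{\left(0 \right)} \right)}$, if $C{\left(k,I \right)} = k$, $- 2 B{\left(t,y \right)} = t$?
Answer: $60$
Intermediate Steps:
$B{\left(t,y \right)} = - \frac{t}{2}$
$u{\left(A \right)} = \frac{5}{2}$ ($u{\left(A \right)} = \left(- \frac{1}{2}\right) \left(-5\right) = \frac{5}{2}$)
$C{\left(24,42 \right)} u{\left(l{\left(0 \right)} \right)} = 24 \cdot \frac{5}{2} = 60$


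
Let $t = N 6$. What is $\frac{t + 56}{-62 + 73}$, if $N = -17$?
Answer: $- \frac{46}{11} \approx -4.1818$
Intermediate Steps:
$t = -102$ ($t = \left(-17\right) 6 = -102$)
$\frac{t + 56}{-62 + 73} = \frac{-102 + 56}{-62 + 73} = - \frac{46}{11}$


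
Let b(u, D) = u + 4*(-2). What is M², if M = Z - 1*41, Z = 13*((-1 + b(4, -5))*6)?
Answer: 185761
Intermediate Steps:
b(u, D) = -8 + u (b(u, D) = u - 8 = -8 + u)
Z = -390 (Z = 13*((-1 + (-8 + 4))*6) = 13*((-1 - 4)*6) = 13*(-5*6) = 13*(-30) = -390)
M = -431 (M = -390 - 1*41 = -390 - 41 = -431)
M² = (-431)² = 185761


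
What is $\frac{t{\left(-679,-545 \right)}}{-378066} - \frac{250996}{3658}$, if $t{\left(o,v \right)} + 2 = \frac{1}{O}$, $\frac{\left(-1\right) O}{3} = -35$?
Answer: $- \frac{4981884938879}{72605684970} \approx -68.616$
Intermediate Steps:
$O = 105$ ($O = \left(-3\right) \left(-35\right) = 105$)
$t{\left(o,v \right)} = - \frac{209}{105}$ ($t{\left(o,v \right)} = -2 + \frac{1}{105} = - \frac{209}{105}$)
$\frac{t{\left(-679,-545 \right)}}{-378066} - \frac{250996}{3658} = - \frac{209}{105 \left(-378066\right)} - \frac{250996}{3658} = \left(- \frac{209}{105}\right) \left(- \frac{1}{378066}\right) - \frac{125498}{1829} = \frac{209}{39696930} - \frac{125498}{1829} = - \frac{4981884938879}{72605684970}$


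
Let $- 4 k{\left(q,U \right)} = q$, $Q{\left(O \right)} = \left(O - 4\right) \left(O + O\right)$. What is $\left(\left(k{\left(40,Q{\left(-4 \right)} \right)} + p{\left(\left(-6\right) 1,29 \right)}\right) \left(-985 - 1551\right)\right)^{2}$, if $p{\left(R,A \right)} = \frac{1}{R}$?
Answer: $\frac{5982713104}{9} \approx 6.6475 \cdot 10^{8}$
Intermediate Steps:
$Q{\left(O \right)} = 2 O \left(-4 + O\right)$ ($Q{\left(O \right)} = \left(-4 + O\right) 2 O = 2 O \left(-4 + O\right)$)
$k{\left(q,U \right)} = - \frac{q}{4}$
$\left(\left(k{\left(40,Q{\left(-4 \right)} \right)} + p{\left(\left(-6\right) 1,29 \right)}\right) \left(-985 - 1551\right)\right)^{2} = \left(\left(\left(- \frac{1}{4}\right) 40 + \frac{1}{\left(-6\right) 1}\right) \left(-985 - 1551\right)\right)^{2} = \left(\left(-10 + \frac{1}{-6}\right) \left(-2536\right)\right)^{2} = \left(\left(-10 - \frac{1}{6}\right) \left(-2536\right)\right)^{2} = \left(\left(- \frac{61}{6}\right) \left(-2536\right)\right)^{2} = \left(\frac{77348}{3}\right)^{2} = \frac{5982713104}{9}$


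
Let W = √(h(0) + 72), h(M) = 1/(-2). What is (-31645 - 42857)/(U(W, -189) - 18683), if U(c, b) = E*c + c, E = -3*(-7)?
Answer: 154657874/38779987 + 91058*√286/38779987 ≈ 4.0278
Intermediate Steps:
E = 21
h(M) = -½
W = √286/2 (W = √(-½ + 72) = √(143/2) = √286/2 ≈ 8.4558)
U(c, b) = 22*c (U(c, b) = 21*c + c = 22*c)
(-31645 - 42857)/(U(W, -189) - 18683) = (-31645 - 42857)/(22*(√286/2) - 18683) = -74502/(11*√286 - 18683) = -74502/(-18683 + 11*√286)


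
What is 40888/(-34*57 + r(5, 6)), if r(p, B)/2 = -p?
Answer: -10222/487 ≈ -20.990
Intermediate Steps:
r(p, B) = -2*p (r(p, B) = 2*(-p) = -2*p)
40888/(-34*57 + r(5, 6)) = 40888/(-34*57 - 2*5) = 40888/(-1938 - 10) = 40888/(-1948) = 40888*(-1/1948) = -10222/487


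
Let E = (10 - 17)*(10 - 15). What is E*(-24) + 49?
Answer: -791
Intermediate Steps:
E = 35 (E = -7*(-5) = 35)
E*(-24) + 49 = 35*(-24) + 49 = -840 + 49 = -791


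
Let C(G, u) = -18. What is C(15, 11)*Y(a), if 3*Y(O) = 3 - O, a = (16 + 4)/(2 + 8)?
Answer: -6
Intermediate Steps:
a = 2 (a = 20/10 = 20*(1/10) = 2)
Y(O) = 1 - O/3 (Y(O) = (3 - O)/3 = 1 - O/3)
C(15, 11)*Y(a) = -18*(1 - 1/3*2) = -18*(1 - 2/3) = -18*1/3 = -6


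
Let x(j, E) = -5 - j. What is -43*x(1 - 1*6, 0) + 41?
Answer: 41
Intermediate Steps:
-43*x(1 - 1*6, 0) + 41 = -43*(-5 - (1 - 1*6)) + 41 = -43*(-5 - (1 - 6)) + 41 = -43*(-5 - 1*(-5)) + 41 = -43*(-5 + 5) + 41 = -43*0 + 41 = 0 + 41 = 41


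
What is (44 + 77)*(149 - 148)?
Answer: 121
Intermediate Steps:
(44 + 77)*(149 - 148) = 121*1 = 121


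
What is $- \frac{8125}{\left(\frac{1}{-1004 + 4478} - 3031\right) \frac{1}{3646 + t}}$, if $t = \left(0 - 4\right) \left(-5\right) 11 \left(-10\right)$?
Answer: $\frac{40815157500}{10529693} \approx 3876.2$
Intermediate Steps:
$t = -2200$ ($t = \left(-4\right) \left(-5\right) 11 \left(-10\right) = 20 \cdot 11 \left(-10\right) = 220 \left(-10\right) = -2200$)
$- \frac{8125}{\left(\frac{1}{-1004 + 4478} - 3031\right) \frac{1}{3646 + t}} = - \frac{8125}{\left(\frac{1}{-1004 + 4478} - 3031\right) \frac{1}{3646 - 2200}} = - \frac{8125}{\left(\frac{1}{3474} - 3031\right) \frac{1}{1446}} = - \frac{8125}{\left(- \frac{10529693}{3474}\right) \frac{1}{1446}} = - \frac{8125}{- \frac{10529693}{5023404}} = \left(-8125\right) \left(- \frac{5023404}{10529693}\right) = \frac{40815157500}{10529693}$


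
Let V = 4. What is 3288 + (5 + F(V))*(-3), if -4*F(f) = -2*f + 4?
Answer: 3270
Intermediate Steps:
F(f) = -1 + f/2 (F(f) = -(-2*f + 4)/4 = -(4 - 2*f)/4 = -1 + f/2)
3288 + (5 + F(V))*(-3) = 3288 + (5 + (-1 + (1/2)*4))*(-3) = 3288 + (5 + (-1 + 2))*(-3) = 3288 + (5 + 1)*(-3) = 3288 + 6*(-3) = 3288 - 18 = 3270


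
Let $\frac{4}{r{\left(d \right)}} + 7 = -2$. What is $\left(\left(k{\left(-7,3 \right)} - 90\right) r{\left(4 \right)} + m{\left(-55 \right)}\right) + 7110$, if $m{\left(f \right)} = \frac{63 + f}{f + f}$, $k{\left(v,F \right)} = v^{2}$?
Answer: $\frac{3528434}{495} \approx 7128.1$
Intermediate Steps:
$r{\left(d \right)} = - \frac{4}{9}$ ($r{\left(d \right)} = \frac{4}{-7 - 2} = \frac{4}{-9} = 4 \left(- \frac{1}{9}\right) = - \frac{4}{9}$)
$m{\left(f \right)} = \frac{63 + f}{2 f}$
$\left(\left(k{\left(-7,3 \right)} - 90\right) r{\left(4 \right)} + m{\left(-55 \right)}\right) + 7110 = \left(\left(\left(-7\right)^{2} - 90\right) \left(- \frac{4}{9}\right) + \frac{63 - 55}{2 \left(-55\right)}\right) + 7110 = \left(\left(49 - 90\right) \left(- \frac{4}{9}\right) + \frac{1}{2} \left(- \frac{1}{55}\right) 8\right) + 7110 = \left(\left(-41\right) \left(- \frac{4}{9}\right) - \frac{4}{55}\right) + 7110 = \left(\frac{164}{9} - \frac{4}{55}\right) + 7110 = \frac{8984}{495} + 7110 = \frac{3528434}{495}$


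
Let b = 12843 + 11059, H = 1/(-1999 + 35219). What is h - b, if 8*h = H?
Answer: -6352195519/265760 ≈ -23902.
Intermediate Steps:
H = 1/33220 ≈ 3.0102e-5
h = 1/265760 (h = (1/8)*(1/33220) = 1/265760 ≈ 3.7628e-6)
b = 23902
h - b = 1/265760 - 1*23902 = 1/265760 - 23902 = -6352195519/265760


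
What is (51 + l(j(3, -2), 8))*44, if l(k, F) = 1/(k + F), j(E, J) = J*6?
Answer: 2233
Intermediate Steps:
j(E, J) = 6*J
l(k, F) = 1/(F + k)
(51 + l(j(3, -2), 8))*44 = (51 + 1/(8 + 6*(-2)))*44 = (51 + 1/(8 - 12))*44 = (51 + 1/(-4))*44 = (51 - ¼)*44 = (203/4)*44 = 2233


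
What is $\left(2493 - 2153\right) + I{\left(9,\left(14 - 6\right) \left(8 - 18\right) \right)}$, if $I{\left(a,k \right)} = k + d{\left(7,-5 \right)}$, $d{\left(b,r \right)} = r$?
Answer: $255$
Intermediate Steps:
$I{\left(a,k \right)} = -5 + k$ ($I{\left(a,k \right)} = k - 5 = -5 + k$)
$\left(2493 - 2153\right) + I{\left(9,\left(14 - 6\right) \left(8 - 18\right) \right)} = \left(2493 - 2153\right) + \left(-5 + \left(14 - 6\right) \left(8 - 18\right)\right) = 340 + \left(-5 + 8 \left(-10\right)\right) = 340 - 85 = 255$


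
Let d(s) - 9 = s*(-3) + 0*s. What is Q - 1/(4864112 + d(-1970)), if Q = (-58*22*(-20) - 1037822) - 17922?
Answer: -5017222816945/4870031 ≈ -1.0302e+6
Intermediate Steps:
d(s) = 9 - 3*s (d(s) = 9 + (s*(-3) + 0*s) = 9 + (-3*s + 0) = 9 - 3*s)
Q = -1030224 (Q = (-1276*(-20) - 1037822) - 17922 = (25520 - 1037822) - 17922 = -1012302 - 17922 = -1030224)
Q - 1/(4864112 + d(-1970)) = -1030224 - 1/(4864112 + (9 - 3*(-1970))) = -1030224 - 1/(4864112 + (9 + 5910)) = -1030224 - 1/(4864112 + 5919) = -1030224 - 1/4870031 = -5017222816945/4870031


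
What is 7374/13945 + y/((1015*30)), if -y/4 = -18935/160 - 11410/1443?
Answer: 76381890067/140053539600 ≈ 0.54538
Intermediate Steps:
y = 5829761/11544 (y = -4*(-18935/160 - 11410/1443) = -4*(-18935*1/160 - 11410*1/1443) = -4*(-3787/32 - 11410/1443) = -4*(-5829761/46176) = 5829761/11544 ≈ 505.00)
7374/13945 + y/((1015*30)) = 7374/13945 + 5829761/(11544*((1015*30))) = 7374*(1/13945) + (5829761/11544)/30450 = 7374/13945 + (5829761/11544)*(1/30450) = 7374/13945 + 832823/50216400 = 76381890067/140053539600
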